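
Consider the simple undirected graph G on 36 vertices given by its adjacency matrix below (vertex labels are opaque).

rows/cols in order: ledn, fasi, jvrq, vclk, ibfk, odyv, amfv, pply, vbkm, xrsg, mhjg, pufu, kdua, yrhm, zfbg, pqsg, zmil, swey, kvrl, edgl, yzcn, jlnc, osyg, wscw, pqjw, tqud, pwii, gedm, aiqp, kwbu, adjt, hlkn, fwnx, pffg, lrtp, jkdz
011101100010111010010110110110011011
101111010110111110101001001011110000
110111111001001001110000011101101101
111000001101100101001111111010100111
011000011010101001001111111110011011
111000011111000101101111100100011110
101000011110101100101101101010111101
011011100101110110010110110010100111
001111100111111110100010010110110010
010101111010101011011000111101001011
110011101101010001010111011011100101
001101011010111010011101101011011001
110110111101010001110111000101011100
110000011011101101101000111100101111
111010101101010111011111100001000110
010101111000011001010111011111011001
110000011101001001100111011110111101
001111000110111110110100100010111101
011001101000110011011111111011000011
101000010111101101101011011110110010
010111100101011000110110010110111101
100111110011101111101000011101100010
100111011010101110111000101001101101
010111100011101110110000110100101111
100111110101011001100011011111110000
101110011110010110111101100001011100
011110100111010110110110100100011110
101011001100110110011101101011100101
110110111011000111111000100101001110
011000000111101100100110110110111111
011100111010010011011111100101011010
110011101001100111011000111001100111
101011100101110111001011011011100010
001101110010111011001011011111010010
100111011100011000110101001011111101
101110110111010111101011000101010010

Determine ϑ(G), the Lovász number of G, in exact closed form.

N(mhjg) = {ledn, fasi, ibfk, odyv, amfv, vbkm, xrsg, pufu, yrhm, swey, edgl, jlnc, osyg, wscw, tqud, pwii, aiqp, kwbu, adjt, pffg, jkdz}, |N(mhjg)| = 21.
N(kwbu) = {fasi, jvrq, xrsg, mhjg, pufu, kdua, zfbg, pqsg, kvrl, jlnc, osyg, pqjw, tqud, gedm, aiqp, adjt, hlkn, fwnx, pffg, lrtp, jkdz}, |N(kwbu)| = 21.
deg(pufu) = 21; N(pufu) = {jvrq, vclk, odyv, pply, vbkm, mhjg, kdua, yrhm, zfbg, zmil, edgl, yzcn, jlnc, wscw, pqjw, pwii, aiqp, kwbu, hlkn, fwnx, jkdz}.
Vertex jlnc has 21 neighbors: ledn, vclk, ibfk, odyv, amfv, pply, mhjg, pufu, kdua, zfbg, pqsg, zmil, swey, kvrl, yzcn, tqud, pwii, gedm, kwbu, adjt, lrtp.
Every vertex has degree 21 (N=36); Kneser K(9,2) on C(9,2)=36 vertices.
The 3 distinct eigenvalues: [21.0, 1.0, -6.0].
Lovász: ϑ = −36(-6)/(21+-1*(-6)) = 8.
ϑ(G) ≈ 8.000000.

8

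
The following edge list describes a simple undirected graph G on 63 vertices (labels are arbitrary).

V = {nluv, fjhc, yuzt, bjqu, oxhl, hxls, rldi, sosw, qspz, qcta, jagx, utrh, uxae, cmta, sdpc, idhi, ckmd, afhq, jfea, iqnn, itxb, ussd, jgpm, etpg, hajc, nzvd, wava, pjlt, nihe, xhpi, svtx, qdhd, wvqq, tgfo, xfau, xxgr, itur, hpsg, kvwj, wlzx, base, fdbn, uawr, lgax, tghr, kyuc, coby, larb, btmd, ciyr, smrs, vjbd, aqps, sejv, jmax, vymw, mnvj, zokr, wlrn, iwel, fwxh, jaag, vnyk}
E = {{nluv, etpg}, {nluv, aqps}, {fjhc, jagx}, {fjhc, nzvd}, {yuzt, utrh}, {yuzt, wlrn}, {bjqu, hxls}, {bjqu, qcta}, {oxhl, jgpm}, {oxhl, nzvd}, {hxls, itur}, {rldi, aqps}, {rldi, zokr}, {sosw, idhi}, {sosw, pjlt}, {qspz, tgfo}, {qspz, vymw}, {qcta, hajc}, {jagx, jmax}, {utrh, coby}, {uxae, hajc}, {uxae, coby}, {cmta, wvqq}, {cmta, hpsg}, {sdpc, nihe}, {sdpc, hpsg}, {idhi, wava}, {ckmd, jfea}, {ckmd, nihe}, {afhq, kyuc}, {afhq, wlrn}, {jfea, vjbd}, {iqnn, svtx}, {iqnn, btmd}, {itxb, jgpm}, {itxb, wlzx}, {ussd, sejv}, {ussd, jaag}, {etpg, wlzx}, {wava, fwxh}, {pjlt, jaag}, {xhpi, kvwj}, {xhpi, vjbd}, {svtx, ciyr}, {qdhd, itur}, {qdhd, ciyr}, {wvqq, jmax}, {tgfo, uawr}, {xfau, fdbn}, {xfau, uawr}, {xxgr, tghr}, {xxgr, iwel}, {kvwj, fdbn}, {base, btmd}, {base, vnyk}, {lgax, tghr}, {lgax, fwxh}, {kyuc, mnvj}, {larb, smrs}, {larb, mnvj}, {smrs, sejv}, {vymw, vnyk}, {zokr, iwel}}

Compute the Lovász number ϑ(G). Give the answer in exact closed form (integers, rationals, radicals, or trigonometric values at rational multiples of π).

63*cos(pi/63)/(cos(pi/63) + 1)

Vertex bjqu has 2 neighbors: hxls, qcta.
Vertex tghr has 2 neighbors: xxgr, lgax.
deg(rldi) = 2; N(rldi) = {aqps, zokr}.
N(ckmd) = {jfea, nihe}, |N(ckmd)| = 2.
deg(v) = 2 for all v (|V|=63); a single 63-cycle (edge-transitive).
A has 32 distinct eigenvalues ≈ [2.0, 1.99006, 1.96034, 1.91115, 1.84295, 1.75644, 1.65248, 1.53209, 1.39647, 1.24698, 1.08509, 0.91242, 0.73068, 0.54168, 0.3473, 0.14946, -0.04986, -0.24869, -0.44504, -0.63697, -0.82257, -1.0, -1.16749, -1.32337, -1.4661, -1.59427, -1.70658, -1.80194, -1.87939, -1.93815, -1.97766, -1.99751].
λ_max=2, λ_min=-2*cos(pi/63); ϑ = −63·λ_min/(λ_max−λ_min) = 63*cos(pi/63)/(cos(pi/63) + 1).
= 31.480409333… (decimal).
Sandwich: α(G)=31 ≤ ϑ(G)=63*cos(pi/63)/(cos(pi/63) + 1) ≤ χ(Ḡ)=32 (both strict).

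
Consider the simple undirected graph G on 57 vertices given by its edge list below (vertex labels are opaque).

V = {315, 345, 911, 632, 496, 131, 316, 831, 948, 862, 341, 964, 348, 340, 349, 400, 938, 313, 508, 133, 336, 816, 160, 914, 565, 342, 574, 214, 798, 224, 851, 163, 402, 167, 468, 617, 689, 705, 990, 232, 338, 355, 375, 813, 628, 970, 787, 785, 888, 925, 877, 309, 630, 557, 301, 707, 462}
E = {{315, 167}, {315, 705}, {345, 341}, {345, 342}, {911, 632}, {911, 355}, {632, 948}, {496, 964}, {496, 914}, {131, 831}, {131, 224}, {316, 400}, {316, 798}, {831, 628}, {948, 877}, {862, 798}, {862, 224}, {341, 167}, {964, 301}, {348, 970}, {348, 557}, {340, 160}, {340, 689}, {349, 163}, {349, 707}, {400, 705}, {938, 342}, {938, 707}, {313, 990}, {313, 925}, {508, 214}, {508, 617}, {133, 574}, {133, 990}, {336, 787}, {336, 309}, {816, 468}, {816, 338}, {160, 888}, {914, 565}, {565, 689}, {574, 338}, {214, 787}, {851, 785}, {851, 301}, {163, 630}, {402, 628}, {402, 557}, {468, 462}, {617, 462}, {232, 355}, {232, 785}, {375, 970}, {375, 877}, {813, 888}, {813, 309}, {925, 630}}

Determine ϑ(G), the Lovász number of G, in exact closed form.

57*cos(pi/57)/(cos(pi/57) + 1)

deg(630) = 2; N(630) = {163, 925}.
Vertex 851 has 2 neighbors: 785, 301.
deg(938) = 2; N(938) = {342, 707}.
N(462) = {468, 617}, |N(462)| = 2.
deg(v) = 2 for all v (|V|=57); connected 2-regular on 57 ⇒ C_{57}.
Distinct eigenvalues (to 6 d.p.): [2.0, 1.987861, 1.951593, 1.891634, 1.808714, 1.703839, 1.578281, 1.433565, 1.271447, 1.093896, 0.903067, 0.701275, 0.490971, 0.274707, 0.055109, -0.165159, -0.383421, -0.59703, -0.803391, -1.0, -1.184471, -1.354563, -1.508213, -1.643556, -1.758948, -1.852988, -1.924536, -1.972723, -1.996963].
Lovász: ϑ = −57(-2*cos(pi/57))/(2+-(-1)*2*cos(pi/57)) = 57*cos(pi/57)/(cos(pi/57) + 1).
= 28.47834517… (decimal).
Sandwich: α(G)=28 ≤ ϑ(G)=57*cos(pi/57)/(cos(pi/57) + 1) ≤ χ(Ḡ)=29 (both strict).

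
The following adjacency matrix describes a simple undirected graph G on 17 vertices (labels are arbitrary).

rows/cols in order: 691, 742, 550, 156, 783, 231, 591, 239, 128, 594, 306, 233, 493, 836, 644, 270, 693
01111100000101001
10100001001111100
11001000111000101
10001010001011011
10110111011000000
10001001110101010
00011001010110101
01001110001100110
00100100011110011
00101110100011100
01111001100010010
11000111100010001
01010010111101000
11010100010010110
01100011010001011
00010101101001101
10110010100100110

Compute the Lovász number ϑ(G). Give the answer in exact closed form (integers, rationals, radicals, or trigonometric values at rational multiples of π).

deg(591) = 8; N(591) = {156, 783, 239, 594, 233, 493, 644, 693}.
deg(231) = 8; N(231) = {691, 783, 239, 128, 594, 233, 836, 270}.
Vertex 550 has 8 neighbors: 691, 742, 783, 128, 594, 306, 644, 693.
Vertex 594 has 8 neighbors: 550, 783, 231, 591, 128, 493, 836, 644.
Regular of degree 8 on 17 vertices: strongly regular (17,8,3,4).
The 3 distinct eigenvalues: [8.0, 1.561553, -2.561553].
Lovász: ϑ = −17(-sqrt(17)/2 - 1/2)/(8+-(-sqrt(17)/2 - 1/2)) = sqrt(17).
Numerically 4.123106.

sqrt(17)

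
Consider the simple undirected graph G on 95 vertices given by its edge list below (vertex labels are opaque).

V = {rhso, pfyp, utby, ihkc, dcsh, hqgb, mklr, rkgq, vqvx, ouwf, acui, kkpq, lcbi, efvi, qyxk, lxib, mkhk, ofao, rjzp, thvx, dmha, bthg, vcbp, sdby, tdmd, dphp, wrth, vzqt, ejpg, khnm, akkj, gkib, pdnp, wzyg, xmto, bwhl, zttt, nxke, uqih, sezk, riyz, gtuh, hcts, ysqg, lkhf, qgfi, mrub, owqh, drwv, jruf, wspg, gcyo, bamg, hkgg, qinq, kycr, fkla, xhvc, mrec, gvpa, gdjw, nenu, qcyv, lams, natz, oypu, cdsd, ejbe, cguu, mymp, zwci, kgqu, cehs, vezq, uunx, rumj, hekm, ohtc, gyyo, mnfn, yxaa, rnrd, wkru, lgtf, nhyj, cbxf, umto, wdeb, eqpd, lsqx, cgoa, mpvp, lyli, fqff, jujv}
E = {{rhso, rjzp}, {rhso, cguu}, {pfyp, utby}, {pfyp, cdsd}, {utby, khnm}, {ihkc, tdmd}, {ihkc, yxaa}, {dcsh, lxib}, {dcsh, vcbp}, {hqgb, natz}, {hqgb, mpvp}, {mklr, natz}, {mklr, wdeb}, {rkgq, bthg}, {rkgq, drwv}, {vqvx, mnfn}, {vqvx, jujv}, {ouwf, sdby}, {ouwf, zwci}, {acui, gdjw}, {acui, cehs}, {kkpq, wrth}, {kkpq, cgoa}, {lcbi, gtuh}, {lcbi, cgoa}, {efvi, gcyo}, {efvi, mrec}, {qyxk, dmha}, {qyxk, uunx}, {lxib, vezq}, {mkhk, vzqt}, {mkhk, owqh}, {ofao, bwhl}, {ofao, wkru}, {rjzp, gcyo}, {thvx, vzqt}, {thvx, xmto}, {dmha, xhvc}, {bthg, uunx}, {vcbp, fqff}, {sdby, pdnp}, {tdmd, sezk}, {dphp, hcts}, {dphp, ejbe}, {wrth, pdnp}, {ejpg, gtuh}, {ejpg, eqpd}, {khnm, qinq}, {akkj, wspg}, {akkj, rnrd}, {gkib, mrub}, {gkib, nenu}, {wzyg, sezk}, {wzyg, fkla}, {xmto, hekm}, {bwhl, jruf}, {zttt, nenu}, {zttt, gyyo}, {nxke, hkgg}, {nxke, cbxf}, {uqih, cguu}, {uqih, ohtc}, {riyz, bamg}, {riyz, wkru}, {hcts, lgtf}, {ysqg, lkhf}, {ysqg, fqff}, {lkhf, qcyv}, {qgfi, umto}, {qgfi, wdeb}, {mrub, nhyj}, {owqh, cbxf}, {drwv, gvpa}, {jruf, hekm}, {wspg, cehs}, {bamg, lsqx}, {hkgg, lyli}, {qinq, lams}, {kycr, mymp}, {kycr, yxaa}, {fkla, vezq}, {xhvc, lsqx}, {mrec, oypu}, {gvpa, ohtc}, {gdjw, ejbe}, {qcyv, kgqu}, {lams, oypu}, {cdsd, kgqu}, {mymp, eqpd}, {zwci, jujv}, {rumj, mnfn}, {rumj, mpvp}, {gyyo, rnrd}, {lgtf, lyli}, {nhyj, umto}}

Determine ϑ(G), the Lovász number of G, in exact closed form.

Vertex fqff has 2 neighbors: vcbp, ysqg.
Vertex hekm has 2 neighbors: xmto, jruf.
Vertex jujv has 2 neighbors: vqvx, zwci.
N(lams) = {qinq, oypu}, |N(lams)| = 2.
Regular of degree 2 on 95 vertices: the odd cycle C_{95}.
The 48 distinct eigenvalues: [2.0, 1.9956, 1.9825, 1.9608, 1.9304, 1.8916, 1.8446, 1.7895, 1.7265, 1.656, 1.5783, 1.4936, 1.4025, 1.3052, 1.2022, 1.0939, 0.9808, 0.8635, 0.7424, 0.618, 0.491, 0.3618, 0.231, 0.0992, -0.0331, -0.1652, -0.2965, -0.4266, -0.5548, -0.6806, -0.8034, -0.9227, -1.0379, -1.1487, -1.2544, -1.3546, -1.4489, -1.5368, -1.618, -1.6922, -1.7589, -1.818, -1.8691, -1.9121, -1.9467, -1.9727, -1.9902, -1.9989].
λ_max=2, λ_min=-2*cos(pi/95); ϑ = −95·λ_min/(λ_max−λ_min) = 95*cos(pi/95)/(cos(pi/95) + 1).
≈ 47.487011311 (to 9 d.p.).
Sandwich: α(G)=47 ≤ ϑ(G)=95*cos(pi/95)/(cos(pi/95) + 1) ≤ χ(Ḡ)=48 (both strict).

95*cos(pi/95)/(cos(pi/95) + 1)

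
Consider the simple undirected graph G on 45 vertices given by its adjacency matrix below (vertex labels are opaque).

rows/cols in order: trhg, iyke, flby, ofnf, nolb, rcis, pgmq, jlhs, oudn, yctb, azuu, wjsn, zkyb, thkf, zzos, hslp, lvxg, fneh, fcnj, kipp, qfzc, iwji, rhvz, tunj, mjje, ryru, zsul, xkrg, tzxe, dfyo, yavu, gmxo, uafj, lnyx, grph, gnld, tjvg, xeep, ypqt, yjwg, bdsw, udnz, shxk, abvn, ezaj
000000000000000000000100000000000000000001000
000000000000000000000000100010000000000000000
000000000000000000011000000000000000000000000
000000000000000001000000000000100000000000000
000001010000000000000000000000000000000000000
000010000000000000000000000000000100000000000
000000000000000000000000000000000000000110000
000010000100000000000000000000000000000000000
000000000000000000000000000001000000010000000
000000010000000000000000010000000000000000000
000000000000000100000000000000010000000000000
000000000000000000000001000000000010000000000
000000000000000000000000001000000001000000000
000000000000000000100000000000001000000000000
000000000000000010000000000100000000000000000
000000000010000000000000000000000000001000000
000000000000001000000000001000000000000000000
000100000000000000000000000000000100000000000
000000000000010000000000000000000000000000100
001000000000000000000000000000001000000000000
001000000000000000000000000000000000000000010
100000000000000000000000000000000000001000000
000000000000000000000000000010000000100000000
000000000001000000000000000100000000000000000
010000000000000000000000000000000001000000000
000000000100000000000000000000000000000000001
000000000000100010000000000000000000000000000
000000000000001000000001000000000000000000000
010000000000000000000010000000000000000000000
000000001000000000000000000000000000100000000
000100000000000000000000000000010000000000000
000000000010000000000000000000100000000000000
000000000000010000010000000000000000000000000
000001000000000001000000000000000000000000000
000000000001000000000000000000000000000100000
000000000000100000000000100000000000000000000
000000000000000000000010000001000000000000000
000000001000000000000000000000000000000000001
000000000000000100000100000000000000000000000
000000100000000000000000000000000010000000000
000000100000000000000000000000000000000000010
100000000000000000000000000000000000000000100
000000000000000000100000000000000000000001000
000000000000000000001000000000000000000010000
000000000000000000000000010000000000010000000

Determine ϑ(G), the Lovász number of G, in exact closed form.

N(grph) = {wjsn, yjwg}, |N(grph)| = 2.
Vertex yavu has 2 neighbors: ofnf, gmxo.
N(pgmq) = {yjwg, bdsw}, |N(pgmq)| = 2.
deg(nolb) = 2; N(nolb) = {rcis, jlhs}.
Regular of degree 2 on 45 vertices: connected 2-regular on 45 ⇒ C_{45}.
spec(A) ≈ [2.0, 1.98054, 1.92252, 1.82709, 1.6961, 1.53209, 1.33826, 1.11839, 0.87674, 0.61803, 0.3473, 0.0698, -0.20906, -0.48384, -0.74921, -1.0, -1.23132, -1.43868, -1.61803, -1.7659, -1.87939, -1.9563, -1.99513] (distinct, 5 d.p.).
With N=45: ϑ(G) = 45·(-(-1)*2*cos(pi/45))/(2−(-2*cos(pi/45))) = 45*cos(pi/45)/(cos(pi/45) + 1).
ϑ(G) ≈ 22.472562147.
Check 22 ≤ 45*cos(pi/45)/(cos(pi/45) + 1) ≤ 23: both strict.

45*cos(pi/45)/(cos(pi/45) + 1)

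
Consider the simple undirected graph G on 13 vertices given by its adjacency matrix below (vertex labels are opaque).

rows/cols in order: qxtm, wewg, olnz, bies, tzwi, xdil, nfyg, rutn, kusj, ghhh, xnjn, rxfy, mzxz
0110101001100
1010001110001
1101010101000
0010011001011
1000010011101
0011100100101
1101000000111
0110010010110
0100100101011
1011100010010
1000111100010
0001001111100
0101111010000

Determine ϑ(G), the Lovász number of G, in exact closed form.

deg(rxfy) = 6; N(rxfy) = {bies, nfyg, rutn, kusj, ghhh, xnjn}.
deg(xdil) = 6; N(xdil) = {olnz, bies, tzwi, rutn, xnjn, mzxz}.
N(qxtm) = {wewg, olnz, tzwi, nfyg, ghhh, xnjn}, |N(qxtm)| = 6.
deg(nfyg) = 6; N(nfyg) = {qxtm, wewg, bies, xnjn, rxfy, mzxz}.
6-regular, N=13; Paley(13): SR with (k,λ,μ)=(6,2,3).
A has 3 distinct eigenvalues ≈ [6.0, 1.303, -2.303].
With N=13: ϑ(G) = 13·(-(-sqrt(13)/2 - 1/2))/(6−(-sqrt(13)/2 - 1/2)) = sqrt(13).
ϑ(G) ≈ 3.6056.

sqrt(13)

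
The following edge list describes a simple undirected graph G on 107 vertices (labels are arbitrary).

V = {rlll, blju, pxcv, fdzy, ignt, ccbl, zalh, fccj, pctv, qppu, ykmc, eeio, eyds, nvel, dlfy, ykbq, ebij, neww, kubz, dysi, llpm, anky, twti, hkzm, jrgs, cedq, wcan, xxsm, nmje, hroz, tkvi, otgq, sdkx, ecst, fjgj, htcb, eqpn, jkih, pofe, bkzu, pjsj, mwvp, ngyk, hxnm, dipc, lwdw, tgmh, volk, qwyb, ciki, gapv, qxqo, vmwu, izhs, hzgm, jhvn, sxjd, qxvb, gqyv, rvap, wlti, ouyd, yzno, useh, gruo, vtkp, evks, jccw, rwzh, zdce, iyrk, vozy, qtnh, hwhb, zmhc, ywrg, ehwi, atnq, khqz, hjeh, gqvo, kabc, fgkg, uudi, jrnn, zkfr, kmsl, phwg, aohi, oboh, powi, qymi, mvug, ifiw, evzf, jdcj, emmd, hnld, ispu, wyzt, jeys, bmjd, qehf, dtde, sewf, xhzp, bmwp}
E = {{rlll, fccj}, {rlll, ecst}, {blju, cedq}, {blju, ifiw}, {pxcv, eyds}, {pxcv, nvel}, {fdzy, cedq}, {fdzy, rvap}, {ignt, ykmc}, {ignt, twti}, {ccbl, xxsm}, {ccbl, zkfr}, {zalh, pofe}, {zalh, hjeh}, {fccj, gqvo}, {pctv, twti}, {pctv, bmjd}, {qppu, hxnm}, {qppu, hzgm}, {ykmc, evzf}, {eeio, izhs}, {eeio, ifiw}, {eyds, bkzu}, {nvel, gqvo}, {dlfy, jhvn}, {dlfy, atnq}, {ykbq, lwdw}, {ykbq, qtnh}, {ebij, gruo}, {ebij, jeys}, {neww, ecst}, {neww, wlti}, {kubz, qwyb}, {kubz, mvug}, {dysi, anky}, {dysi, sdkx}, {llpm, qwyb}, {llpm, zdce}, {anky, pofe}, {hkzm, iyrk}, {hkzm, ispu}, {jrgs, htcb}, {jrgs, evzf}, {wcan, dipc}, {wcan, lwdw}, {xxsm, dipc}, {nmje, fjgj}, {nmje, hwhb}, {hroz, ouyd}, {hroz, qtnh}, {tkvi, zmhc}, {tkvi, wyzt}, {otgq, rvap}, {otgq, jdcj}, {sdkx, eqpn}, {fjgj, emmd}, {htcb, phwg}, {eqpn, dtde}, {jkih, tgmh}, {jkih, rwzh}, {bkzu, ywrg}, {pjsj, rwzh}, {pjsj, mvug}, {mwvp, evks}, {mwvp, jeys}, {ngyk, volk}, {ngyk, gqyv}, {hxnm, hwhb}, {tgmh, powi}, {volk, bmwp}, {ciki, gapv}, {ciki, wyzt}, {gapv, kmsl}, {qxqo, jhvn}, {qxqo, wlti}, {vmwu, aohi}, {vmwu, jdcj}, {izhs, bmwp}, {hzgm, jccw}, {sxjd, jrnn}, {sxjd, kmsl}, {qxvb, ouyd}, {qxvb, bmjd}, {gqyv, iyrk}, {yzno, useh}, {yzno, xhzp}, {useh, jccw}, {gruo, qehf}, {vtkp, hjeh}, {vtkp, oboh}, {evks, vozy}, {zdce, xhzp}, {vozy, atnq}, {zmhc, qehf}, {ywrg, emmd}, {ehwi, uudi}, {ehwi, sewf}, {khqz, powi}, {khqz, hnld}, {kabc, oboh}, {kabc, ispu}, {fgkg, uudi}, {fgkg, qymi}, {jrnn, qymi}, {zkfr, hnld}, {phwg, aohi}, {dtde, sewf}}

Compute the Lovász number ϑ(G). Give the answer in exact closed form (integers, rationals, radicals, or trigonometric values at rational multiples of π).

107*cos(pi/107)/(cos(pi/107) + 1)

Vertex hroz has 2 neighbors: ouyd, qtnh.
Vertex jdcj has 2 neighbors: otgq, vmwu.
N(sxjd) = {jrnn, kmsl}, |N(sxjd)| = 2.
deg(eeio) = 2; N(eeio) = {izhs, ifiw}.
107-vertex 2-regular graph: the odd cycle C_{107}.
spec(A) ≈ [2.0, 1.99655, 1.98622, 1.96905, 1.94508, 1.91441, 1.87714, 1.8334, 1.78334, 1.72714, 1.66498, 1.59707, 1.52367, 1.44501, 1.36137, 1.27304, 1.18032, 1.08353, 0.983, 0.87909, 0.77214, 0.66254, 0.55065, 0.43686, 0.32157, 0.20516, 0.08805, -0.02936, -0.14667, -0.26348, -0.37938, -0.49397, -0.60685, -0.71765, -0.82597, -0.93145, -1.03371, -1.13241, -1.22721, -1.31777, -1.40379, -1.48498, -1.56104, -1.63173, -1.69679, -1.756, -1.80915, -1.85607, -1.8966, -1.93058, -1.95791, -1.97849, -1.99225, -1.99914] (distinct, 5 d.p.).
With N=107: ϑ(G) = 107·(-(-1)*2*cos(pi/107))/(2−(-2*cos(pi/107))) = 107*cos(pi/107)/(cos(pi/107) + 1).
= 53.4885… (decimal).
α=53, χ(Ḡ)=54; ϑ=107*cos(pi/107)/(cos(pi/107) + 1) lies between (both strict).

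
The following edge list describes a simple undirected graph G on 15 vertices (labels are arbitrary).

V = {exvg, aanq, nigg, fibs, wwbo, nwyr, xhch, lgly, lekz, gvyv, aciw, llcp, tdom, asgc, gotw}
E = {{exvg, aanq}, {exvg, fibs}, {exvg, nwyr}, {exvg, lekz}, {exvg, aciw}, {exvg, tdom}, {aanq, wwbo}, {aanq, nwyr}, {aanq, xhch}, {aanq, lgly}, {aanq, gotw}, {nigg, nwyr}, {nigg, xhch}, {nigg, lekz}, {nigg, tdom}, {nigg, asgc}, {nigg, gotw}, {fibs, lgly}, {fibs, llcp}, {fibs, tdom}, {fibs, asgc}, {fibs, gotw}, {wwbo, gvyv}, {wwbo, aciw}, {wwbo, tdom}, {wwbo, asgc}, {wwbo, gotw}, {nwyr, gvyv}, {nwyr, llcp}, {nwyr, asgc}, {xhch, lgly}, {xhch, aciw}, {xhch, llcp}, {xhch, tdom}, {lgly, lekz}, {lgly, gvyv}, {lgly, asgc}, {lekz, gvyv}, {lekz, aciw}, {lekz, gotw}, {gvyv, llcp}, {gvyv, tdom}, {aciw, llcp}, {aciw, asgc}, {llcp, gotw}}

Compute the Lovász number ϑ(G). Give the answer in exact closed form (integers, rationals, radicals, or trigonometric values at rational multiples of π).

deg(nigg) = 6; N(nigg) = {nwyr, xhch, lekz, tdom, asgc, gotw}.
N(exvg) = {aanq, fibs, nwyr, lekz, aciw, tdom}, |N(exvg)| = 6.
N(gotw) = {aanq, nigg, fibs, wwbo, lekz, llcp}, |N(gotw)| = 6.
N(tdom) = {exvg, nigg, fibs, wwbo, xhch, gvyv}, |N(tdom)| = 6.
Every vertex has degree 6 (N=15); Kneser-type, 2-subsets of [6].
A has 3 distinct eigenvalues ≈ [6.0, 1.0, -3.0].
With N=15: ϑ(G) = 15·(-1*(-3))/(6−(-3)) = 5.
Numerically 5.00000.

5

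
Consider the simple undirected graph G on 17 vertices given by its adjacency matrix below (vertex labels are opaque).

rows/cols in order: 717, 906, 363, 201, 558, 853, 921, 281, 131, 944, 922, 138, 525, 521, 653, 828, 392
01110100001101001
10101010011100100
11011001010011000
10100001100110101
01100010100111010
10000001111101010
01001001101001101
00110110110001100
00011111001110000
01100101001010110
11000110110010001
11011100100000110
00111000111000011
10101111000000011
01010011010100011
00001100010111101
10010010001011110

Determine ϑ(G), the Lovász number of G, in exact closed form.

sqrt(17)

deg(922) = 8; N(922) = {717, 906, 853, 921, 131, 944, 525, 392}.
N(906) = {717, 363, 558, 921, 944, 922, 138, 653}, |N(906)| = 8.
deg(921) = 8; N(921) = {906, 558, 281, 131, 922, 521, 653, 392}.
deg(653) = 8; N(653) = {906, 201, 921, 281, 944, 138, 828, 392}.
17-vertex 8-regular graph: SR(17,8,3,4) — a Paley graph.
The 3 distinct eigenvalues: [8.0, 1.562, -2.562].
λ_max=8, λ_min=-sqrt(17)/2 - 1/2; ϑ = −17·λ_min/(λ_max−λ_min) = sqrt(17).
Numerically 4.123105626.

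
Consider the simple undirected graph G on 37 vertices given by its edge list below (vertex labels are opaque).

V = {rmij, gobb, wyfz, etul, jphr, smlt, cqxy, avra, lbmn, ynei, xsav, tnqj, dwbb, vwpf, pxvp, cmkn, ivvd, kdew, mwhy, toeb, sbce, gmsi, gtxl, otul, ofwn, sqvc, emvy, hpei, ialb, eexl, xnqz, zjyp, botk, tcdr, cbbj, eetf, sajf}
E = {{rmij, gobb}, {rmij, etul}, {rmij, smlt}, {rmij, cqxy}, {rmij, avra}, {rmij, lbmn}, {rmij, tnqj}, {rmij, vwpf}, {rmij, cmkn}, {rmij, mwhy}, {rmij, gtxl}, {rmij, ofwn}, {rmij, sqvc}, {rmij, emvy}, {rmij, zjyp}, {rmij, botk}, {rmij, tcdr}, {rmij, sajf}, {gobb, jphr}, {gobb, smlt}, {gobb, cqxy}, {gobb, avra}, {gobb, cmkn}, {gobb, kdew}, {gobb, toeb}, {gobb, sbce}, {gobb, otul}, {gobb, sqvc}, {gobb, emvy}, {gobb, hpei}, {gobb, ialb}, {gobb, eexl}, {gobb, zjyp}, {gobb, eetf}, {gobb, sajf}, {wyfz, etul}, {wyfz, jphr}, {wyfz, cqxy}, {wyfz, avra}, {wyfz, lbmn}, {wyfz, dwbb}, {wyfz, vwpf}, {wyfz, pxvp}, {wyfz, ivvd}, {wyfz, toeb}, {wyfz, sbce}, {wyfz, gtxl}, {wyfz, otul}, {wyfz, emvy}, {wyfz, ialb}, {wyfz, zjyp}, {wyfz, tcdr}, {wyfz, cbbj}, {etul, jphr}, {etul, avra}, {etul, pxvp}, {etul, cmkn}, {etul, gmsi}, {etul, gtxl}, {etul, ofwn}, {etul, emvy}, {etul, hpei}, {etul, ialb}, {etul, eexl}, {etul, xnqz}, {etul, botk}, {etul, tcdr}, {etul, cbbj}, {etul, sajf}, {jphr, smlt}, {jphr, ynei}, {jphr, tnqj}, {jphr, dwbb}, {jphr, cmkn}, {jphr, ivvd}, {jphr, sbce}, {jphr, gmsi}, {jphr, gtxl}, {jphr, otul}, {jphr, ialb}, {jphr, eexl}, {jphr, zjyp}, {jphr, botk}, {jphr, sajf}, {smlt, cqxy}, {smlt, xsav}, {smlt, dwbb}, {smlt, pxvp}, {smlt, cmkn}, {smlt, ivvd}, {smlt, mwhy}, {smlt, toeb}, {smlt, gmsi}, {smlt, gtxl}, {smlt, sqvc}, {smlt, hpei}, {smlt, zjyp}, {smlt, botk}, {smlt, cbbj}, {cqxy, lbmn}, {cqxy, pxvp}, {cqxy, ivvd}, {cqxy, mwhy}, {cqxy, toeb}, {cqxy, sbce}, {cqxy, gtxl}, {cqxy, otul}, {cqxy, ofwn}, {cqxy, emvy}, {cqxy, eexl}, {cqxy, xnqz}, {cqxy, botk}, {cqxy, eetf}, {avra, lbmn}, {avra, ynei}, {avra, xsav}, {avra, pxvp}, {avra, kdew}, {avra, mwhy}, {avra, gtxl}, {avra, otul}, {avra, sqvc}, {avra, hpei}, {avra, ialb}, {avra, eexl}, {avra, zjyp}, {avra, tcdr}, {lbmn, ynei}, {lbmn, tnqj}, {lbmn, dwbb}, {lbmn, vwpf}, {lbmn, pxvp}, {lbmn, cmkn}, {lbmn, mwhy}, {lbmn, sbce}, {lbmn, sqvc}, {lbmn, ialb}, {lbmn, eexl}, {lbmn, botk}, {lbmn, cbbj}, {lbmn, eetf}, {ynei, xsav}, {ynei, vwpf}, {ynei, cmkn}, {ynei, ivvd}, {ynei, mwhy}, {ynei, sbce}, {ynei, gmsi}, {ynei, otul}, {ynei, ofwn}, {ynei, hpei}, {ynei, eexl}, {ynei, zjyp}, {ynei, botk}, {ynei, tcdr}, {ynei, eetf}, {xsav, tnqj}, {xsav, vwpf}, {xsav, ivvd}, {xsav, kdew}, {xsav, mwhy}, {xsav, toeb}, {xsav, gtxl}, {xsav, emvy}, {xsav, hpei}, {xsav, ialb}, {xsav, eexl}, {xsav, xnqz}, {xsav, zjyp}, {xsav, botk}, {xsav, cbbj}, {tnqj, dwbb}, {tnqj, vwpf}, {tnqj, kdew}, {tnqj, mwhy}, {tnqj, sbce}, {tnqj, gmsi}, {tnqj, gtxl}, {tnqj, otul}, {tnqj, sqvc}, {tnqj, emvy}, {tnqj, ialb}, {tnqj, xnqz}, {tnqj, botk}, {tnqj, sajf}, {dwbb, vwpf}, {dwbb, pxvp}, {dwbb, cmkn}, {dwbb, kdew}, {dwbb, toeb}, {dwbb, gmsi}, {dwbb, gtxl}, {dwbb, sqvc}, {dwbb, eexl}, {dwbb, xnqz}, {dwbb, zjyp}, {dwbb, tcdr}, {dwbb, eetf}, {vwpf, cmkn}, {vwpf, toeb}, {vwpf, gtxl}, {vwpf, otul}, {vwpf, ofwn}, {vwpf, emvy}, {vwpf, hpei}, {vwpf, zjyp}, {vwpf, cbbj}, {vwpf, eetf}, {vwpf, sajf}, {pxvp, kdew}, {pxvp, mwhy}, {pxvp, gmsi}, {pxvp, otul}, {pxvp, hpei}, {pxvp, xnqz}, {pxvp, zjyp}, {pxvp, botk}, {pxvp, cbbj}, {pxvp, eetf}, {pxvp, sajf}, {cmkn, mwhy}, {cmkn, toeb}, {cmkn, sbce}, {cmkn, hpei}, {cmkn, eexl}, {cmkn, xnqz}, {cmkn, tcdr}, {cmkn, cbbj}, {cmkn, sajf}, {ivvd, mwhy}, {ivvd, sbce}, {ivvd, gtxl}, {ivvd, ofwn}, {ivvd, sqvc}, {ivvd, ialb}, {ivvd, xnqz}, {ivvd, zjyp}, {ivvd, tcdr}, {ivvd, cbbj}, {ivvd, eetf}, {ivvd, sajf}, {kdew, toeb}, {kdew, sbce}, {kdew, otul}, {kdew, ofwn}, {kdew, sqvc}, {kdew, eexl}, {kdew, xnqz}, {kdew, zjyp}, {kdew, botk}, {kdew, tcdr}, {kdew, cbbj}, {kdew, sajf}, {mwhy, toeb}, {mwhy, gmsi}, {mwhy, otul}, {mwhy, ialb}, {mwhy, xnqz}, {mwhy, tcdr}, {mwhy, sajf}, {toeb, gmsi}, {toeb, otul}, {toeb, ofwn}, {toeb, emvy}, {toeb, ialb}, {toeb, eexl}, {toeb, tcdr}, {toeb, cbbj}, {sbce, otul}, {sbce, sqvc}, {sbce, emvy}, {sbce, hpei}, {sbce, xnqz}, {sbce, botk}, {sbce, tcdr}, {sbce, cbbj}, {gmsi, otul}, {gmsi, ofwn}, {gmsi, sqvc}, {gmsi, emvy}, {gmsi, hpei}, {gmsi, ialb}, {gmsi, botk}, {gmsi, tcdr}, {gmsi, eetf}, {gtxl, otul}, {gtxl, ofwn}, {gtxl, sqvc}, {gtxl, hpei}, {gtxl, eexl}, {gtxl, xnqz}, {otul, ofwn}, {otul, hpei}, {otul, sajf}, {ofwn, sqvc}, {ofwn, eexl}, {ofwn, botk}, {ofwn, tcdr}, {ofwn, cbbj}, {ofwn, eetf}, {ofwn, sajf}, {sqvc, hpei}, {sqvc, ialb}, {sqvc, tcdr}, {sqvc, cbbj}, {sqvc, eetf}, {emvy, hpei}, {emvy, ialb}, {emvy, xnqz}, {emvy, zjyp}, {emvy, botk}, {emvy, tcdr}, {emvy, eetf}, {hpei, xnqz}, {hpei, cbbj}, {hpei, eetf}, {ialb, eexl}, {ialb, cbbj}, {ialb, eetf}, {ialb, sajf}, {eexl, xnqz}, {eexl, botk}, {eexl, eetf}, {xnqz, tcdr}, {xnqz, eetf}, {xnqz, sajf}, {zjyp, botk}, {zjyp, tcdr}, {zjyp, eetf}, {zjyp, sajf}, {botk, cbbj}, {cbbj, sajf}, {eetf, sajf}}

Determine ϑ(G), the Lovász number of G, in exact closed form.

deg(eetf) = 18; N(eetf) = {gobb, cqxy, lbmn, ynei, dwbb, vwpf, pxvp, ivvd, gmsi, ofwn, sqvc, emvy, hpei, ialb, eexl, xnqz, zjyp, sajf}.
Vertex etul has 18 neighbors: rmij, wyfz, jphr, avra, pxvp, cmkn, gmsi, gtxl, ofwn, emvy, hpei, ialb, eexl, xnqz, botk, tcdr, cbbj, sajf.
Vertex smlt has 18 neighbors: rmij, gobb, jphr, cqxy, xsav, dwbb, pxvp, cmkn, ivvd, mwhy, toeb, gmsi, gtxl, sqvc, hpei, zjyp, botk, cbbj.
Vertex wyfz has 18 neighbors: etul, jphr, cqxy, avra, lbmn, dwbb, vwpf, pxvp, ivvd, toeb, sbce, gtxl, otul, emvy, ialb, zjyp, tcdr, cbbj.
18-regular, N=37; SR(37,18,8,9) — a Paley graph.
A has 3 distinct eigenvalues ≈ [18.0, 2.54138, -3.54138].
Lovász (edge-transitive): ϑ = −37·(-sqrt(37)/2 - 1/2)/((18)−(-sqrt(37)/2 - 1/2)) = sqrt(37).
Numerically 6.0827625.

sqrt(37)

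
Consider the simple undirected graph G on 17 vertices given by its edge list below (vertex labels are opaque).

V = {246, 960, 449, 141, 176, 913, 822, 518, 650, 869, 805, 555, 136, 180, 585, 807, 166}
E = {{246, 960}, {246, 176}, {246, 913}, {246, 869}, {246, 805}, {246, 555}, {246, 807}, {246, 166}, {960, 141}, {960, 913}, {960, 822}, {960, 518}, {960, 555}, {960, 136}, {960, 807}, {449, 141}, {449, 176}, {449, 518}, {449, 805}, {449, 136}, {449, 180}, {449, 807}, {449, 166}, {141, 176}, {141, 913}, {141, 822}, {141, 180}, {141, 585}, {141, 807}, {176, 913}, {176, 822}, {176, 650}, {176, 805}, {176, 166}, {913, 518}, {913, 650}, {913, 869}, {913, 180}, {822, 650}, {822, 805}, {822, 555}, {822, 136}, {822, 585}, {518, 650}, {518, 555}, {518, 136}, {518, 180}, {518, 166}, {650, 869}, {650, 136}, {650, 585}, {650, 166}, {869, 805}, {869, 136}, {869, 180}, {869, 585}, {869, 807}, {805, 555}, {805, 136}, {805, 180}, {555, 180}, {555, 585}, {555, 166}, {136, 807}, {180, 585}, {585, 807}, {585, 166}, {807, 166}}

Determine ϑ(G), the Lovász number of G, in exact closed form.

sqrt(17)

N(246) = {960, 176, 913, 869, 805, 555, 807, 166}, |N(246)| = 8.
N(449) = {141, 176, 518, 805, 136, 180, 807, 166}, |N(449)| = 8.
Vertex 913 has 8 neighbors: 246, 960, 141, 176, 518, 650, 869, 180.
N(585) = {141, 822, 650, 869, 555, 180, 807, 166}, |N(585)| = 8.
deg(v) = 8 for all v (|V|=17); strongly regular (17,8,3,4).
The 3 distinct eigenvalues: [8.0, 1.5616, -2.5616].
With N=17: ϑ(G) = 17·(-(-sqrt(17)/2 - 1/2))/(8−(-sqrt(17)/2 - 1/2)) = sqrt(17).
= 4.12311… (decimal).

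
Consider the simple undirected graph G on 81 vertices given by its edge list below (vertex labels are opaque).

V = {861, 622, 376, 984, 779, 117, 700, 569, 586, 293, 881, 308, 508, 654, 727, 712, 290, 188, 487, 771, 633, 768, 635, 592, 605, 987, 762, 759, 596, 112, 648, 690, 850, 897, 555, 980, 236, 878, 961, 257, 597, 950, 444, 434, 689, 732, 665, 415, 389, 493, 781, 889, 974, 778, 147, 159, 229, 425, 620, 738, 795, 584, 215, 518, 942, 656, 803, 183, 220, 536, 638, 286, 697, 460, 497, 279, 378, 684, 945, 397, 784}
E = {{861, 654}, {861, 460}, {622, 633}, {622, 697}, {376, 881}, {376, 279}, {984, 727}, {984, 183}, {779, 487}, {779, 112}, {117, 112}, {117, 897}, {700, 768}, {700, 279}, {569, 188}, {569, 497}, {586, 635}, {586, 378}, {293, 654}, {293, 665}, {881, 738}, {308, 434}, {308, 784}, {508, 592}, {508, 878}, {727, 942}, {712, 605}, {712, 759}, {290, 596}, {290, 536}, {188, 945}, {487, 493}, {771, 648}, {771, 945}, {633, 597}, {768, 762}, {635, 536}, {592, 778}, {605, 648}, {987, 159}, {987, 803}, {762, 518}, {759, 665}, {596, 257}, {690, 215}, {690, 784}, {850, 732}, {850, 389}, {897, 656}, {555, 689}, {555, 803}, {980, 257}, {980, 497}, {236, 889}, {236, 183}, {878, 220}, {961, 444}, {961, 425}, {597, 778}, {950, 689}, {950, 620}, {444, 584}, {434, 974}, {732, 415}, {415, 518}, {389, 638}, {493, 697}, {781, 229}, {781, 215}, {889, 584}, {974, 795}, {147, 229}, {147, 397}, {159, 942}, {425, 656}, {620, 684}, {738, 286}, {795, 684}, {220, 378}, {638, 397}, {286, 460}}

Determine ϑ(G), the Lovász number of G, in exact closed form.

81*cos(pi/81)/(cos(pi/81) + 1)

Vertex 147 has 2 neighbors: 229, 397.
Vertex 596 has 2 neighbors: 290, 257.
Vertex 635 has 2 neighbors: 586, 536.
N(425) = {961, 656}, |N(425)| = 2.
G on 81 vertices is 2-regular; the odd cycle C_{81}.
The 41 distinct eigenvalues: [2.0, 1.994, 1.976, 1.946, 1.904, 1.851, 1.787, 1.712, 1.627, 1.532, 1.428, 1.315, 1.194, 1.066, 0.932, 0.792, 0.647, 0.499, 0.347, 0.194, 0.039, -0.116, -0.271, -0.423, -0.574, -0.72, -0.863, -1.0, -1.131, -1.256, -1.372, -1.481, -1.581, -1.671, -1.751, -1.821, -1.879, -1.927, -1.963, -1.986, -1.998].
−81·(-2*cos(pi/81)) / ((2)−(-2*cos(pi/81))) = 81*cos(pi/81)/(cos(pi/81) + 1) = ϑ(G).
Numerically 40.4848.
α=40, χ(Ḡ)=41; ϑ=81*cos(pi/81)/(cos(pi/81) + 1) lies between (both strict).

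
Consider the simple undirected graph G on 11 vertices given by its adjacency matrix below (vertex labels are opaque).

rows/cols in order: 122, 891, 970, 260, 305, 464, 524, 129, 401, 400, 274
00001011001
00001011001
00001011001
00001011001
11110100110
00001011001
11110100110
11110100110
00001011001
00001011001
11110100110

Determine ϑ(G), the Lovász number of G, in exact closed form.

Vertex 305 has 7 neighbors: 122, 891, 970, 260, 464, 401, 400.
Vertex 260 has 4 neighbors: 305, 524, 129, 274.
Vertex 464 has 4 neighbors: 305, 524, 129, 274.
deg(122) = 4; N(122) = {305, 524, 129, 274}.
G = K_{7,4}: α = 7 = χ(Ḡ), so ϑ = 7.
Numerically 7.0000000.
Check 7 ≤ 7 ≤ 7: collapsed.

7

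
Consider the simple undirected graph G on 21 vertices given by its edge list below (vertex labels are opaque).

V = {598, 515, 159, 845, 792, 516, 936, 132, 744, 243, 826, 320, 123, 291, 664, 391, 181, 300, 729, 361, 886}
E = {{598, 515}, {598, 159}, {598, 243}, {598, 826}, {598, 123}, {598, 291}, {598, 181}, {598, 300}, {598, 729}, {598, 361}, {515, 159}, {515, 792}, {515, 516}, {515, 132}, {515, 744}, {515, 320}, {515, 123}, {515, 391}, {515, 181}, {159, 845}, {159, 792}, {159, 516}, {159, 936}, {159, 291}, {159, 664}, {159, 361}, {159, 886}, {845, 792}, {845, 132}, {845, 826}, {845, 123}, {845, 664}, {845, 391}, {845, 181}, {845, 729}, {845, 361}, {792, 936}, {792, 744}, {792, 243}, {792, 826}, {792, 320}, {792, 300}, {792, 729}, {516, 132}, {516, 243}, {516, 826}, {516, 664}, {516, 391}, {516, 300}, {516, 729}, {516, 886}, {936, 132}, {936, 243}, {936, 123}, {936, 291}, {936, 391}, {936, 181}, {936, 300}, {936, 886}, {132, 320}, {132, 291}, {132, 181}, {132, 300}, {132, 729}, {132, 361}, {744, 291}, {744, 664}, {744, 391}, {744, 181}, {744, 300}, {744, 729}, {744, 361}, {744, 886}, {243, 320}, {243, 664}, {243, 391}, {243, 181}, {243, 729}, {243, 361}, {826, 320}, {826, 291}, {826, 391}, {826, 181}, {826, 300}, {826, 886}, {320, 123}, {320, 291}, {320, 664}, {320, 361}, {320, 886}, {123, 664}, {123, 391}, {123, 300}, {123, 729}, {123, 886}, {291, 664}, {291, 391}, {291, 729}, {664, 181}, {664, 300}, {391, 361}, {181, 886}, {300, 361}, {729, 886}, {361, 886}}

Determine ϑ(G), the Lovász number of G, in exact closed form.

deg(936) = 10; N(936) = {159, 792, 132, 243, 123, 291, 391, 181, 300, 886}.
Vertex 391 has 10 neighbors: 515, 845, 516, 936, 744, 243, 826, 123, 291, 361.
Vertex 132 has 10 neighbors: 515, 845, 516, 936, 320, 291, 181, 300, 729, 361.
N(361) = {598, 159, 845, 132, 744, 243, 320, 391, 300, 886}, |N(361)| = 10.
Every vertex has degree 10 (N=21); this is K(7,2), the Kneser graph.
The 3 distinct eigenvalues: [10.0, 1.0, -4.0].
With N=21: ϑ(G) = 21·(-1*(-4))/(10−(-4)) = 6.
= 6.00000… (decimal).

6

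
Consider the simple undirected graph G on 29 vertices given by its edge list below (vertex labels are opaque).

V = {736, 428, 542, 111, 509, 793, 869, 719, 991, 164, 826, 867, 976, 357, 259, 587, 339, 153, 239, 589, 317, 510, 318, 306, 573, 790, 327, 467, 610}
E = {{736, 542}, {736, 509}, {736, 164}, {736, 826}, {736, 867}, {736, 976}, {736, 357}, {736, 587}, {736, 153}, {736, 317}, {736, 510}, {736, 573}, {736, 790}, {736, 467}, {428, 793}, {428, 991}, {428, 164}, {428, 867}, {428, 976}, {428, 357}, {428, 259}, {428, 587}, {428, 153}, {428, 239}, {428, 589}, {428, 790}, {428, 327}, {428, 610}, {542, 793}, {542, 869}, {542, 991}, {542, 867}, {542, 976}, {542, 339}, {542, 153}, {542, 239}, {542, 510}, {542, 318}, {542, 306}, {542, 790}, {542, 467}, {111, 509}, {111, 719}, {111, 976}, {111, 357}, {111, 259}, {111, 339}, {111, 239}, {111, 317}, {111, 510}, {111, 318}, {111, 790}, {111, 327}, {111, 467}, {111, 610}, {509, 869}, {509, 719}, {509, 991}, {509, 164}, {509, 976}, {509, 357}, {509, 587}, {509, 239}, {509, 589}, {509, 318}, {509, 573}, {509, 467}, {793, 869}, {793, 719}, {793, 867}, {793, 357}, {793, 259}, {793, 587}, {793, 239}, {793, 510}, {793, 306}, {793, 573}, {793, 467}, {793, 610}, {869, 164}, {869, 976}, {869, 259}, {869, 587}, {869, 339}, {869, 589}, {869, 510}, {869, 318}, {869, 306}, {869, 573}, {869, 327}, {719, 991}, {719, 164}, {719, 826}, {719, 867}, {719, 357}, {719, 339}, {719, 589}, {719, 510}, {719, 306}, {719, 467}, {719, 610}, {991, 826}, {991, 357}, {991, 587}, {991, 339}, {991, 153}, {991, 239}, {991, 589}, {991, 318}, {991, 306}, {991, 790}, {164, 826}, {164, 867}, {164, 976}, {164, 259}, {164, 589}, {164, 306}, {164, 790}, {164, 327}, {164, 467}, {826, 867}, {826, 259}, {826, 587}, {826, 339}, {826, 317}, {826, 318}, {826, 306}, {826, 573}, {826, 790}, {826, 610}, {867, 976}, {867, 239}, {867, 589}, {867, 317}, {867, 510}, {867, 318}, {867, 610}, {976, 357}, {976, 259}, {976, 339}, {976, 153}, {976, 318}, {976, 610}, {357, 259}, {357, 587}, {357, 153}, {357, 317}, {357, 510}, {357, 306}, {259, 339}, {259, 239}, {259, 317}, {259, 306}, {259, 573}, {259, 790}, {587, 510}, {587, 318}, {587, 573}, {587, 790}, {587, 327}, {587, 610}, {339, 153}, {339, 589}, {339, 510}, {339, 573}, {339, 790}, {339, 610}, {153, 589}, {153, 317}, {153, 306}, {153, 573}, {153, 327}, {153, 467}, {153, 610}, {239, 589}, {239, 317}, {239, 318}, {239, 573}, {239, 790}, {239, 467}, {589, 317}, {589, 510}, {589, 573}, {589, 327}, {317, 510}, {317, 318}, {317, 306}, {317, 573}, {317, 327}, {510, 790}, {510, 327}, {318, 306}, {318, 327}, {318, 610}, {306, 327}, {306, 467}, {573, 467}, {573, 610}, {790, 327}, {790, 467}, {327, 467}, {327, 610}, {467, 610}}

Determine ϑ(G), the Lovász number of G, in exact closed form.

deg(976) = 14; N(976) = {736, 428, 542, 111, 509, 869, 164, 867, 357, 259, 339, 153, 318, 610}.
deg(317) = 14; N(317) = {736, 111, 826, 867, 357, 259, 153, 239, 589, 510, 318, 306, 573, 327}.
Vertex 867 has 14 neighbors: 736, 428, 542, 793, 719, 164, 826, 976, 239, 589, 317, 510, 318, 610.
deg(793) = 14; N(793) = {428, 542, 869, 719, 867, 357, 259, 587, 239, 510, 306, 573, 467, 610}.
G on 29 vertices is 14-regular; strongly regular (29,14,6,7).
The 3 distinct eigenvalues: [14.0, 2.192582, -3.192582].
Lovász (edge-transitive): ϑ = −29·(-sqrt(29)/2 - 1/2)/((14)−(-sqrt(29)/2 - 1/2)) = sqrt(29).
ϑ(G) ≈ 5.38516.

sqrt(29)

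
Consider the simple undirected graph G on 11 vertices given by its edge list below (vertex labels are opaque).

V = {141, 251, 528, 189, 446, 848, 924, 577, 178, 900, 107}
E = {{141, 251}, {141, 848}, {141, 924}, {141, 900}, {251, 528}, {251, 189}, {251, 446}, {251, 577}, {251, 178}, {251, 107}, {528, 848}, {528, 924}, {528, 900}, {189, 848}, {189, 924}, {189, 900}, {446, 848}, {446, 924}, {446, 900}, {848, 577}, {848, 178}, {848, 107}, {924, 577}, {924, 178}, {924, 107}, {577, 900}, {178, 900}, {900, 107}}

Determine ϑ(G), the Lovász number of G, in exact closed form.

7

deg(141) = 4; N(141) = {251, 848, 924, 900}.
Vertex 528 has 4 neighbors: 251, 848, 924, 900.
deg(577) = 4; N(577) = {251, 848, 924, 900}.
N(900) = {141, 528, 189, 446, 577, 178, 107}, |N(900)| = 7.
K_{7,4} (perfect); ϑ(G) = α(G) = max{7,4} = 7.
≈ 7.000000 (to 6 d.p.).
Check 7 ≤ 7 ≤ 7: collapsed.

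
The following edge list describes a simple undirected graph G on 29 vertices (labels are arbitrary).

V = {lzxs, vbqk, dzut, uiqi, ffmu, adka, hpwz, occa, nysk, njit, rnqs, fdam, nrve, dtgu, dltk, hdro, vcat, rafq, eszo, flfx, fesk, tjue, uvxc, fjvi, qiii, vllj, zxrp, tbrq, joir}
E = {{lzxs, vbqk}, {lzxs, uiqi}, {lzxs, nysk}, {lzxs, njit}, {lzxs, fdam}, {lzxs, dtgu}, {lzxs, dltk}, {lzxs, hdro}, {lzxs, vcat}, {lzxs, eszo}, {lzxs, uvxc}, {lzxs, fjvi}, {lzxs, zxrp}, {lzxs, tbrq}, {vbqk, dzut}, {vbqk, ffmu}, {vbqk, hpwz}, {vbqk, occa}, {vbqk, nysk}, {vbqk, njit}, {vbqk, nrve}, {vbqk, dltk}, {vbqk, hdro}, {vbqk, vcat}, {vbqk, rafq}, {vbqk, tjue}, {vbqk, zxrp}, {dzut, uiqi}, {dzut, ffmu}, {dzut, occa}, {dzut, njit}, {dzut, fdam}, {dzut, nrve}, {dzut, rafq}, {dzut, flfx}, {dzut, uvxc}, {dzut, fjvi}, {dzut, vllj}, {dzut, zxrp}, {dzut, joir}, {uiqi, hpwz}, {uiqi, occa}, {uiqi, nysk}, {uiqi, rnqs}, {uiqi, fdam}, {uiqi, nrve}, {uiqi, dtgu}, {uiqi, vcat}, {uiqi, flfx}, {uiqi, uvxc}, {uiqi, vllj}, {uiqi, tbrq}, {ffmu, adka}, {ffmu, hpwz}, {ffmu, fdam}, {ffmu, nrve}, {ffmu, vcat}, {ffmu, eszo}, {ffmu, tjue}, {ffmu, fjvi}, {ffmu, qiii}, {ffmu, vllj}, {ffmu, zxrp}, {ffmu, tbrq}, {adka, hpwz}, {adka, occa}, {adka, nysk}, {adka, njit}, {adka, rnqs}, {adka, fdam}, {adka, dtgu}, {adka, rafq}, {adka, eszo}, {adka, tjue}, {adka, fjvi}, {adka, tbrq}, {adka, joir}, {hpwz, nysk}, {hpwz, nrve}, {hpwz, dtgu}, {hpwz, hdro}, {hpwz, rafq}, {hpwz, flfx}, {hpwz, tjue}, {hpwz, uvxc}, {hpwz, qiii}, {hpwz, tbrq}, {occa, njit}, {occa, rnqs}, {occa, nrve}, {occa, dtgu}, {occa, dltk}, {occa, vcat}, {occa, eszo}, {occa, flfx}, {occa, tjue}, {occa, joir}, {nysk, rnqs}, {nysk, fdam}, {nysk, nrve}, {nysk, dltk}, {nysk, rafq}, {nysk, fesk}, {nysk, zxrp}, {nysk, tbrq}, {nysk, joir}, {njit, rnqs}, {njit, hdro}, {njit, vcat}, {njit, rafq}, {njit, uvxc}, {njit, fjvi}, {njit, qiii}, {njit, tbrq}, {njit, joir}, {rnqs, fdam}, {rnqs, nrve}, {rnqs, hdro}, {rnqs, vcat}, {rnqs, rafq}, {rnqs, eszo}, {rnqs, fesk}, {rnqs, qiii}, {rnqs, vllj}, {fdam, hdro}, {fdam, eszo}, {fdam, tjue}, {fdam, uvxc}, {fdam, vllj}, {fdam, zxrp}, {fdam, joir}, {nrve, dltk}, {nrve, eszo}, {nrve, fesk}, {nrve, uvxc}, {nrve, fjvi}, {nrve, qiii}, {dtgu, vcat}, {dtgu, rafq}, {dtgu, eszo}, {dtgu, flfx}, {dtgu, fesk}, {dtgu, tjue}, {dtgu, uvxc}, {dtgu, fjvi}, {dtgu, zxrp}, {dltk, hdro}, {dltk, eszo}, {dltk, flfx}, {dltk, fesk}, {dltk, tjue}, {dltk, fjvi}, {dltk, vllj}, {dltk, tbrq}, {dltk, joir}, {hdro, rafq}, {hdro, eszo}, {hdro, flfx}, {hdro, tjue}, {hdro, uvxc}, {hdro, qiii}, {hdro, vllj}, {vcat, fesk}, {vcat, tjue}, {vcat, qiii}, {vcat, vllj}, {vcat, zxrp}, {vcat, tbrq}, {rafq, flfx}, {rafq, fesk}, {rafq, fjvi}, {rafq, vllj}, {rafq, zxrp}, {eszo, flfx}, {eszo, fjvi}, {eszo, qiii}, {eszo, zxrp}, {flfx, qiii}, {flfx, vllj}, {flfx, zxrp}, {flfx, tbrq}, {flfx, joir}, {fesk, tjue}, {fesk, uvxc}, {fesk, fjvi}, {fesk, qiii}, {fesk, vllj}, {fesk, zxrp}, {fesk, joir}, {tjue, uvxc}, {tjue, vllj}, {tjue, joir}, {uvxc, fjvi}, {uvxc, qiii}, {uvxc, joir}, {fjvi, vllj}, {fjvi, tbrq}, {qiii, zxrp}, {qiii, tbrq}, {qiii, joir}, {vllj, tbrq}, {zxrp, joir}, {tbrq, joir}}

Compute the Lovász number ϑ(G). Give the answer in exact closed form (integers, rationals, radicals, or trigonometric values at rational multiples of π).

sqrt(29)

N(dtgu) = {lzxs, uiqi, adka, hpwz, occa, vcat, rafq, eszo, flfx, fesk, tjue, uvxc, fjvi, zxrp}, |N(dtgu)| = 14.
Vertex rnqs has 14 neighbors: uiqi, adka, occa, nysk, njit, fdam, nrve, hdro, vcat, rafq, eszo, fesk, qiii, vllj.
deg(hpwz) = 14; N(hpwz) = {vbqk, uiqi, ffmu, adka, nysk, nrve, dtgu, hdro, rafq, flfx, tjue, uvxc, qiii, tbrq}.
Vertex fdam has 14 neighbors: lzxs, dzut, uiqi, ffmu, adka, nysk, rnqs, hdro, eszo, tjue, uvxc, vllj, zxrp, joir.
G on 29 vertices is 14-regular; strongly regular (29,14,6,7).
Distinct eigenvalues (to 4 d.p.): [14.0, 2.1926, -3.1926].
ϑ = −N·λ_min/(λ_max−λ_min) = −29·(-sqrt(29)/2 - 1/2)/(14−(-sqrt(29)/2 - 1/2)) = sqrt(29).
Numerically 5.385165.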